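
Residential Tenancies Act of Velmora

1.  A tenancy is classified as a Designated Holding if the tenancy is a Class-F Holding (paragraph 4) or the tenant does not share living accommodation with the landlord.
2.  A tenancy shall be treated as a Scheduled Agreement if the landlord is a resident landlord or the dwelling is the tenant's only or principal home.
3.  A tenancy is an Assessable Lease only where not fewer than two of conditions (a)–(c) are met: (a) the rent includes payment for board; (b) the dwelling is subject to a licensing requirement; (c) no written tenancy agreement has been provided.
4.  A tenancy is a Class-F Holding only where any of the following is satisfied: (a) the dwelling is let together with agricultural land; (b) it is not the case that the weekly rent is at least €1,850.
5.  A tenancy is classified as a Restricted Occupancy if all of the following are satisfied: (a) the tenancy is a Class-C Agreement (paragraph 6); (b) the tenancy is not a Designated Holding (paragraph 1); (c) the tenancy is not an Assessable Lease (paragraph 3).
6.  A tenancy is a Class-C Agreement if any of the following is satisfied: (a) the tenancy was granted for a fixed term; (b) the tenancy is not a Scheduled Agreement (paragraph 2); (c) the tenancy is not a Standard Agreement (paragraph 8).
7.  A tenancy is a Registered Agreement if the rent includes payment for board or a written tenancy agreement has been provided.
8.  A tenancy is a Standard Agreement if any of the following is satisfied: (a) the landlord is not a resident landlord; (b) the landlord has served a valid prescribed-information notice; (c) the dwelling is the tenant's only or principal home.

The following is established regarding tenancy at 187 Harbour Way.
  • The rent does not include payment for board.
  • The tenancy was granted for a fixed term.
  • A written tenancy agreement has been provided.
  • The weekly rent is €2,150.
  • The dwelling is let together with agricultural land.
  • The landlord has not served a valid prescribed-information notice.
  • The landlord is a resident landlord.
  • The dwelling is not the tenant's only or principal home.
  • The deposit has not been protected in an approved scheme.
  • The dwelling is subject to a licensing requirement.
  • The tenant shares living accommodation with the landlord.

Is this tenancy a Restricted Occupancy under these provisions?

Under paragraph 2: the landlord is a resident landlord? yes; or the dwelling is the tenant's only or principal home? no. So the tenancy is a Scheduled Agreement.
Under paragraph 8: the landlord is not a resident landlord? no; or the landlord has served a valid prescribed-information notice? no; or the dwelling is the tenant's only or principal home? no. So the tenancy is not a Standard Agreement.
Under paragraph 6: the tenancy was granted for a fixed term? yes; or not a Scheduled Agreement (paragraph 2)? no; or not a Standard Agreement (paragraph 8)? yes. So the tenancy is a Class-C Agreement.
Under paragraph 4: the dwelling is let together with agricultural land? yes; or weekly rent: €2,150 ≥ €1,850? yes, so negated condition no. So the tenancy is a Class-F Holding.
Under paragraph 1: Class-F Holding (paragraph 4)? yes; or the tenant does not share living accommodation with the landlord? no. So the tenancy is a Designated Holding.
Under paragraph 3: the rent includes payment for board? no; the dwelling is subject to a licensing requirement? yes; no written tenancy agreement has been provided? no — 1 of 3 hold (need ≥2) → not satisfied.
Under paragraph 5: Class-C Agreement (paragraph 6)? yes; and not a Designated Holding (paragraph 1)? no; and not an Assessable Lease (paragraph 3)? yes. So the tenancy is not a Restricted Occupancy.

No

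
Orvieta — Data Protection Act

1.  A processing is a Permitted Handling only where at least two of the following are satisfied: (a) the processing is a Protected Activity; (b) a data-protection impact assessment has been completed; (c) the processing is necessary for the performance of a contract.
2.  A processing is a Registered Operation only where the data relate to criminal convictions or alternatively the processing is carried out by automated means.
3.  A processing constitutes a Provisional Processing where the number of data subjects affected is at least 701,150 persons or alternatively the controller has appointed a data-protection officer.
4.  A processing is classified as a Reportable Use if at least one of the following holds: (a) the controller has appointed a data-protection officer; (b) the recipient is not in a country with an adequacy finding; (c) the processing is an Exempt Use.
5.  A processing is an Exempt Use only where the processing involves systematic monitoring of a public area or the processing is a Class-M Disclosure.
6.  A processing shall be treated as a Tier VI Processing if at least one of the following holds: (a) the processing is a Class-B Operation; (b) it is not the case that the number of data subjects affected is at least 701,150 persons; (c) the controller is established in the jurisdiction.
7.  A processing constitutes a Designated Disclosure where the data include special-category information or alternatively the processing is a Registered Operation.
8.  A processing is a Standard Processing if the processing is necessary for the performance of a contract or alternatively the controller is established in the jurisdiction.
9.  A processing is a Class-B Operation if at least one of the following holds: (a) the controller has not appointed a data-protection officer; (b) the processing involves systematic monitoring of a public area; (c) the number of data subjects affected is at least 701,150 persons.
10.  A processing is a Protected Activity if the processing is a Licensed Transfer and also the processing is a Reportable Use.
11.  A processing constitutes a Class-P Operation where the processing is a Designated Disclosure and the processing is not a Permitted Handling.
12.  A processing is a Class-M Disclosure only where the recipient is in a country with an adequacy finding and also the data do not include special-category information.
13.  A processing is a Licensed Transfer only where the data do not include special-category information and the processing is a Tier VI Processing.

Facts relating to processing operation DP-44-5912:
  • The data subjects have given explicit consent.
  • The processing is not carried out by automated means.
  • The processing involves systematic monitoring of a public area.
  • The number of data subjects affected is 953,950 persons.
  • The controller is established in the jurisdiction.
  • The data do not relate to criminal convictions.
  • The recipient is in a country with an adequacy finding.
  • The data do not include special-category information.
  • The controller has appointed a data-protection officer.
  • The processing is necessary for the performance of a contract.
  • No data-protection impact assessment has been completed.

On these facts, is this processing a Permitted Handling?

Under paragraph 9: the controller has not appointed a data-protection officer? no; or the processing involves systematic monitoring of a public area? yes; or number of data subjects affected: 953,950 persons ≥ 701,150 persons? yes. So the processing is a Class-B Operation.
Under paragraph 6: Class-B Operation (paragraph 9)? yes; or number of data subjects affected: 953,950 persons ≥ 701,150 persons? yes, so negated condition no; or the controller is established in the jurisdiction? yes. So the processing is a Tier VI Processing.
Under paragraph 13: the data do not include special-category information? yes; and Tier VI Processing (paragraph 6)? yes. So the processing is a Licensed Transfer.
Under paragraph 12: the recipient is in a country with an adequacy finding? yes; and the data do not include special-category information? yes. So the processing is a Class-M Disclosure.
Under paragraph 5: the processing involves systematic monitoring of a public area? yes; or Class-M Disclosure (paragraph 12)? yes. So the processing is an Exempt Use.
Under paragraph 4: the controller has appointed a data-protection officer? yes; or the recipient is not in a country with an adequacy finding? no; or Exempt Use (paragraph 5)? yes. So the processing is a Reportable Use.
Under paragraph 10: Licensed Transfer (paragraph 13)? yes; and Reportable Use (paragraph 4)? yes. So the processing is a Protected Activity.
Under paragraph 1: Protected Activity (paragraph 10)? yes; a data-protection impact assessment has been completed? no; the processing is necessary for the performance of a contract? yes — 2 of 3 hold (need ≥2) → satisfied.

Yes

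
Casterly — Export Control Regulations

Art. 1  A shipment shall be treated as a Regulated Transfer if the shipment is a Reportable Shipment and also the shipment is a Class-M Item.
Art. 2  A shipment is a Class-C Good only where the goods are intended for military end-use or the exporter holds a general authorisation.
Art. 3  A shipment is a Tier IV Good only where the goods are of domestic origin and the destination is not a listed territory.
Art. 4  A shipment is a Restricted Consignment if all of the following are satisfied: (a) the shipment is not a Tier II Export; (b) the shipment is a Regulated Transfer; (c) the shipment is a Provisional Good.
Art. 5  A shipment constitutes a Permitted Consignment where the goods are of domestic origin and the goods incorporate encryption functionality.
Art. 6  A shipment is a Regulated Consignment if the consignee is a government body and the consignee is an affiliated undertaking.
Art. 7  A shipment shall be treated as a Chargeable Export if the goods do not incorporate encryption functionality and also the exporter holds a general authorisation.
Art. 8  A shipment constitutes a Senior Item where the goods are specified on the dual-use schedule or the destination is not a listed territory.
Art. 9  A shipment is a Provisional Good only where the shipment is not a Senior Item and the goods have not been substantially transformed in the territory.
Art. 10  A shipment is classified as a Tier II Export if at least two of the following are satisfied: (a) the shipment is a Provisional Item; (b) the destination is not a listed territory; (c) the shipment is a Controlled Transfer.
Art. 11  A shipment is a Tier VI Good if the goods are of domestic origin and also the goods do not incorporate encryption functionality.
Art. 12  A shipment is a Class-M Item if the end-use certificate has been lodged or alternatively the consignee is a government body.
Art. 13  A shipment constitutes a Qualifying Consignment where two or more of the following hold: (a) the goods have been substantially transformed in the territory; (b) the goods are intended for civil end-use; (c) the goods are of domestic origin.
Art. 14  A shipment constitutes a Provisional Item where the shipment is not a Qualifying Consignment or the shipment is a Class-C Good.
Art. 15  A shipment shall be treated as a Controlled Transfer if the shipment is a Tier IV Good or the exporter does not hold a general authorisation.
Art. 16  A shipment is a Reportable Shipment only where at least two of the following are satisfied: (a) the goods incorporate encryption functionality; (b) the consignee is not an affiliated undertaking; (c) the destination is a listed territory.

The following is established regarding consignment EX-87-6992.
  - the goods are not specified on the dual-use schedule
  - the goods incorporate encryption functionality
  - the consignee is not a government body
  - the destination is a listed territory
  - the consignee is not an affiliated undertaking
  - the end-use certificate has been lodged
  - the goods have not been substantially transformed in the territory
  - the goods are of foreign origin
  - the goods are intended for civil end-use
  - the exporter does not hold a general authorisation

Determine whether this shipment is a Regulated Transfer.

Yes

Under article 16: the goods incorporate encryption functionality? yes; the consignee is not an affiliated undertaking? yes; the destination is a listed territory? yes — 3 of 3 hold (need ≥2) → satisfied.
Under article 12: the end-use certificate has been lodged? yes; or the consignee is a government body? no. So the shipment is a Class-M Item.
Under article 1: Reportable Shipment (article 16)? yes; and Class-M Item (article 12)? yes. So the shipment is a Regulated Transfer.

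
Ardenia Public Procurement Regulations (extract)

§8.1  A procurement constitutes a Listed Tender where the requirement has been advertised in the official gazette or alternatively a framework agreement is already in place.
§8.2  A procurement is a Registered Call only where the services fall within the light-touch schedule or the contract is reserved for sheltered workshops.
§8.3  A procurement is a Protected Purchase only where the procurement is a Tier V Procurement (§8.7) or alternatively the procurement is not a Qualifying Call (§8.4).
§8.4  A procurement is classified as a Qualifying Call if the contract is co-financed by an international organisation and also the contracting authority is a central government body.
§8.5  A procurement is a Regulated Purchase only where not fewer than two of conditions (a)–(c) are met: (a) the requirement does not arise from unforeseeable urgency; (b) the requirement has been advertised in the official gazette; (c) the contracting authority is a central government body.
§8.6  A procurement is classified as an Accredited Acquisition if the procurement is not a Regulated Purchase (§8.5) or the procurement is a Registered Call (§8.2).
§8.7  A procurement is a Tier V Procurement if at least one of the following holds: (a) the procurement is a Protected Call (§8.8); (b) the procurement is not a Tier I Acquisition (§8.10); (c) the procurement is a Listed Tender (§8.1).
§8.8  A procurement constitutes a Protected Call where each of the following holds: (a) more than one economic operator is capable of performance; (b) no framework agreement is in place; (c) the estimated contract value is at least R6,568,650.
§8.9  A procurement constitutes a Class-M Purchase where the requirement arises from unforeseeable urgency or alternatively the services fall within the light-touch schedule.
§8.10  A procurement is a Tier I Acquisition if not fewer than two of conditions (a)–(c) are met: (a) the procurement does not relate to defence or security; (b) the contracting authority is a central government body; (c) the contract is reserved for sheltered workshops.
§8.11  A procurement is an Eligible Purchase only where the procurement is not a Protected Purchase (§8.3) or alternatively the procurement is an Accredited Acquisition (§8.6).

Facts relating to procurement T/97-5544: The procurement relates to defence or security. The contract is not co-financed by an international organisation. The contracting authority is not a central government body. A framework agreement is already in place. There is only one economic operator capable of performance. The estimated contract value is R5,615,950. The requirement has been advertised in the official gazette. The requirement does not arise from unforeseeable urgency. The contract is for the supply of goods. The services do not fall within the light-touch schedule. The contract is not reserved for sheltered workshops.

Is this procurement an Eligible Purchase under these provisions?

No

Under §8.8: more than one economic operator is capable of performance? no; and no framework agreement is in place? no; and estimated contract value: R5,615,950 ≥ R6,568,650? no. So the procurement is not a Protected Call.
Under §8.10: the procurement does not relate to defence or security? no; the contracting authority is a central government body? no; the contract is reserved for sheltered workshops? no — 0 of 3 hold (need ≥2) → not satisfied.
Under §8.1: the requirement has been advertised in the official gazette? yes; or a framework agreement is already in place? yes. So the procurement is a Listed Tender.
Under §8.7: Protected Call (§8.8)? no; or not a Tier I Acquisition (§8.10)? yes; or Listed Tender (§8.1)? yes. So the procurement is a Tier V Procurement.
Under §8.4: the contract is co-financed by an international organisation? no; and the contracting authority is a central government body? no. So the procurement is not a Qualifying Call.
Under §8.3: Tier V Procurement (§8.7)? yes; or not a Qualifying Call (§8.4)? yes. So the procurement is a Protected Purchase.
Under §8.5: the requirement does not arise from unforeseeable urgency? yes; the requirement has been advertised in the official gazette? yes; the contracting authority is a central government body? no — 2 of 3 hold (need ≥2) → satisfied.
Under §8.2: the services fall within the light-touch schedule? no; or the contract is reserved for sheltered workshops? no. So the procurement is not a Registered Call.
Under §8.6: not a Regulated Purchase (§8.5)? no; or Registered Call (§8.2)? no. So the procurement is not an Accredited Acquisition.
Under §8.11: not a Protected Purchase (§8.3)? no; or Accredited Acquisition (§8.6)? no. So the procurement is not an Eligible Purchase.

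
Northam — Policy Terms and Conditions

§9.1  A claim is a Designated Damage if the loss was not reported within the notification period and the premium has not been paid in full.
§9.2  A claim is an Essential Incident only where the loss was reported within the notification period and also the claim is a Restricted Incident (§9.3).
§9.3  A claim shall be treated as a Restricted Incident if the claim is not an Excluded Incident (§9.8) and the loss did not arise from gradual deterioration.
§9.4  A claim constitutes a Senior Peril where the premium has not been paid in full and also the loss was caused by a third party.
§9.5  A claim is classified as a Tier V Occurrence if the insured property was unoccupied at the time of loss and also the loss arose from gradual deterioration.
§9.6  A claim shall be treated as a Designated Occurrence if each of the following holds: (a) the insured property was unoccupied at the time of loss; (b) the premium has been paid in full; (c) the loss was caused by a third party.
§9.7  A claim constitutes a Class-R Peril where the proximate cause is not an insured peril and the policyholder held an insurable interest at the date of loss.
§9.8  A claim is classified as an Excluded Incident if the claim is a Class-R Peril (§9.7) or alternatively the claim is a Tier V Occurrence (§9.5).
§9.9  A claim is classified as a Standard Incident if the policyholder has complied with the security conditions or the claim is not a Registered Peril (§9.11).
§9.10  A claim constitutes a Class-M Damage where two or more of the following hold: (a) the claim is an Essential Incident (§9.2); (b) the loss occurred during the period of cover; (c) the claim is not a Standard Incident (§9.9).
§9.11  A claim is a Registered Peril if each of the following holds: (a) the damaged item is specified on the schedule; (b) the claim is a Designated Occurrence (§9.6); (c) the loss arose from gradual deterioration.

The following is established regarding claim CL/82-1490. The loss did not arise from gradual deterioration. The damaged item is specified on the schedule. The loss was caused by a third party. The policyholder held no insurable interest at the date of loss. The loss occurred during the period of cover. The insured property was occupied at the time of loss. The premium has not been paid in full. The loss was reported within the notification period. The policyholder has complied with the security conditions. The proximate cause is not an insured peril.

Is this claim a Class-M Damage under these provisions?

§9.7 — Class-R Peril: [the proximate cause is not an insured peril? yes] AND [the policyholder held an insurable interest at the date of loss? no] → not satisfied.
§9.5 — Tier V Occurrence: [the insured property was unoccupied at the time of loss? no] AND [the loss arose from gradual deterioration? no] → not satisfied.
§9.8 — Excluded Incident: [Class-R Peril (§9.7)? no] OR [Tier V Occurrence (§9.5)? no] → not satisfied.
§9.3 — Restricted Incident: [not an Excluded Incident (§9.8)? yes] AND [the loss did not arise from gradual deterioration? yes] → satisfied.
§9.2 — Essential Incident: [the loss was reported within the notification period? yes] AND [Restricted Incident (§9.3)? yes] → satisfied.
§9.6 — Designated Occurrence: [the insured property was unoccupied at the time of loss? no] AND [the premium has been paid in full? no] AND [the loss was caused by a third party? yes] → not satisfied.
§9.11 — Registered Peril: [the damaged item is specified on the schedule? yes] AND [Designated Occurrence (§9.6)? no] AND [the loss arose from gradual deterioration? no] → not satisfied.
§9.9 — Standard Incident: [the policyholder has complied with the security conditions? yes] OR [not a Registered Peril (§9.11)? yes] → satisfied.
§9.10 — Class-M Damage: Essential Incident (§9.2)? yes; the loss occurred during the period of cover? yes; not a Standard Incident (§9.9)? no — 2 of 3 hold (need ≥2) → satisfied.

Yes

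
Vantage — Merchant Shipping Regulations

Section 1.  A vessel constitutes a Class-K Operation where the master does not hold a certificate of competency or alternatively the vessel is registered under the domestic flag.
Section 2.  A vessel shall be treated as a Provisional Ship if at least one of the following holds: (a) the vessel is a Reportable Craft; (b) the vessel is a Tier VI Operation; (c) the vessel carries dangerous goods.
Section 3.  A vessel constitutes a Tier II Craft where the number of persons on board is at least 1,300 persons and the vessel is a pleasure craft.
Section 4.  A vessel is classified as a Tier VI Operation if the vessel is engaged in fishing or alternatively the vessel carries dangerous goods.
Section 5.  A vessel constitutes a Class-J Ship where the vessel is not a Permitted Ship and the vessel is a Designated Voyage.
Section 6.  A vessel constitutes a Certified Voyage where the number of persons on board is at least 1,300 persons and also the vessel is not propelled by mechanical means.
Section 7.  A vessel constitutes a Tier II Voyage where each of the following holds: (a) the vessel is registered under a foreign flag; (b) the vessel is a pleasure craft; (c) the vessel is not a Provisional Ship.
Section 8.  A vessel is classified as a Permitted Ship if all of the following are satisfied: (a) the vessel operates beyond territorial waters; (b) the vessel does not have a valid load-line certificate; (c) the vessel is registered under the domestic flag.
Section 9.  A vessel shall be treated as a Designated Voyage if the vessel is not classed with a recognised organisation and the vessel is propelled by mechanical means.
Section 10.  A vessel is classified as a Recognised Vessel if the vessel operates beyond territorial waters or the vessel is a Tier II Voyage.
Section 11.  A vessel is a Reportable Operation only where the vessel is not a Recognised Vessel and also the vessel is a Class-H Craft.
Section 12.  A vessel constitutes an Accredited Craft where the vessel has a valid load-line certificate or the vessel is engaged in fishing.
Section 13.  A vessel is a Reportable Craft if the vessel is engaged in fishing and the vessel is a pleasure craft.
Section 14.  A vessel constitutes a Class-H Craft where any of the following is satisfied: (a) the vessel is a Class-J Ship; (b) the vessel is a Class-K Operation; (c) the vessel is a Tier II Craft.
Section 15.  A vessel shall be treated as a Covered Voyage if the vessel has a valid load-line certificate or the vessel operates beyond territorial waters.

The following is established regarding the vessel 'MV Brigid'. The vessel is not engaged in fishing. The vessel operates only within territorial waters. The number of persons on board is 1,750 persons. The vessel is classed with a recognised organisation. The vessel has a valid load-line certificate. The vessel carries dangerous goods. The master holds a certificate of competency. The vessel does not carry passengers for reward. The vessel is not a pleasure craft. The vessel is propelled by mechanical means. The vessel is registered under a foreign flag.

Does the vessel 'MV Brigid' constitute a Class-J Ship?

No

section 8 — Permitted Ship: [the vessel operates beyond territorial waters? no] AND [the vessel does not have a valid load-line certificate? no] AND [the vessel is registered under the domestic flag? no] → not satisfied.
section 9 — Designated Voyage: [the vessel is not classed with a recognised organisation? no] AND [the vessel is propelled by mechanical means? yes] → not satisfied.
section 5 — Class-J Ship: [not a Permitted Ship (section 8)? yes] AND [Designated Voyage (section 9)? no] → not satisfied.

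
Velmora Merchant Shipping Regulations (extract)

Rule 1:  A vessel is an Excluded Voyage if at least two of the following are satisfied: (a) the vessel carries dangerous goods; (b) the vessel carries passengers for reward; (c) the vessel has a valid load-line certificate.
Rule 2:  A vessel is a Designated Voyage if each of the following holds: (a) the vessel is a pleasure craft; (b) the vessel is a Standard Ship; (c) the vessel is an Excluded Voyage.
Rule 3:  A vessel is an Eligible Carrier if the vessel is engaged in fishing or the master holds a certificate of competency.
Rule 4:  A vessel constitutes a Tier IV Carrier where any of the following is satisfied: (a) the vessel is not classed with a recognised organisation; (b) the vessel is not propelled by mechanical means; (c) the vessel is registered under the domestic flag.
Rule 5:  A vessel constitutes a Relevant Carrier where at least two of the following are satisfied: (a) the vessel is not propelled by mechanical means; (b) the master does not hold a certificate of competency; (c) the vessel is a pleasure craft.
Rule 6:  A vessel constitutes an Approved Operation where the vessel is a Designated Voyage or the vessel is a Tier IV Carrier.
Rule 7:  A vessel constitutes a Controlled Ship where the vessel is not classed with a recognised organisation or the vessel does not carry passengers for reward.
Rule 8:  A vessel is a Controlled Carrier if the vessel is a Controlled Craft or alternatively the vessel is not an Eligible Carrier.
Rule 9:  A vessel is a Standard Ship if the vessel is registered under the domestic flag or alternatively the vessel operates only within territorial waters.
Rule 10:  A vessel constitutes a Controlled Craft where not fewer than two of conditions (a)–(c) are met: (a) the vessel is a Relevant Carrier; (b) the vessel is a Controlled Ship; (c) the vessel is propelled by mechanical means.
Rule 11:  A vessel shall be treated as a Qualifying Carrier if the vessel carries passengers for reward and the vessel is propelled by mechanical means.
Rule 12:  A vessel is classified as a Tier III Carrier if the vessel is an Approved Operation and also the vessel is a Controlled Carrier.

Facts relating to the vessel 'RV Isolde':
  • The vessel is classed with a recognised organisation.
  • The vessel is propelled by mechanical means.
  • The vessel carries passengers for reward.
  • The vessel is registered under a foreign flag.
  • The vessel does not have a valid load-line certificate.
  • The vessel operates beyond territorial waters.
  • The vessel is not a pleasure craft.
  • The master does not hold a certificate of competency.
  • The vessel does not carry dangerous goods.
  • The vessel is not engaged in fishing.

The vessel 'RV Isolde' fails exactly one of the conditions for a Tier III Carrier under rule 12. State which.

Approved Operation

rule 9 — Standard Ship: [the vessel is registered under the domestic flag? no] OR [the vessel operates only within territorial waters? no] → not satisfied.
rule 1 — Excluded Voyage: the vessel carries dangerous goods? no; the vessel carries passengers for reward? yes; the vessel has a valid load-line certificate? no — 1 of 3 hold (need ≥2) → not satisfied.
rule 2 — Designated Voyage: [the vessel is a pleasure craft? no] AND [Standard Ship (rule 9)? no] AND [Excluded Voyage (rule 1)? no] → not satisfied.
rule 4 — Tier IV Carrier: [the vessel is not classed with a recognised organisation? no] OR [the vessel is not propelled by mechanical means? no] OR [the vessel is registered under the domestic flag? no] → not satisfied.
rule 6 — Approved Operation: [Designated Voyage (rule 2)? no] OR [Tier IV Carrier (rule 4)? no] → not satisfied.
rule 5 — Relevant Carrier: the vessel is not propelled by mechanical means? no; the master does not hold a certificate of competency? yes; the vessel is a pleasure craft? no — 1 of 3 hold (need ≥2) → not satisfied.
rule 7 — Controlled Ship: [the vessel is not classed with a recognised organisation? no] OR [the vessel does not carry passengers for reward? no] → not satisfied.
rule 10 — Controlled Craft: Relevant Carrier (rule 5)? no; Controlled Ship (rule 7)? no; the vessel is propelled by mechanical means? yes — 1 of 3 hold (need ≥2) → not satisfied.
rule 3 — Eligible Carrier: [the vessel is engaged in fishing? no] OR [the master holds a certificate of competency? no] → not satisfied.
rule 8 — Controlled Carrier: [Controlled Craft (rule 10)? no] OR [not an Eligible Carrier (rule 3)? yes] → satisfied.
rule 12 — Tier III Carrier: [Approved Operation (rule 6)? no] AND [Controlled Carrier (rule 8)? yes] → not satisfied.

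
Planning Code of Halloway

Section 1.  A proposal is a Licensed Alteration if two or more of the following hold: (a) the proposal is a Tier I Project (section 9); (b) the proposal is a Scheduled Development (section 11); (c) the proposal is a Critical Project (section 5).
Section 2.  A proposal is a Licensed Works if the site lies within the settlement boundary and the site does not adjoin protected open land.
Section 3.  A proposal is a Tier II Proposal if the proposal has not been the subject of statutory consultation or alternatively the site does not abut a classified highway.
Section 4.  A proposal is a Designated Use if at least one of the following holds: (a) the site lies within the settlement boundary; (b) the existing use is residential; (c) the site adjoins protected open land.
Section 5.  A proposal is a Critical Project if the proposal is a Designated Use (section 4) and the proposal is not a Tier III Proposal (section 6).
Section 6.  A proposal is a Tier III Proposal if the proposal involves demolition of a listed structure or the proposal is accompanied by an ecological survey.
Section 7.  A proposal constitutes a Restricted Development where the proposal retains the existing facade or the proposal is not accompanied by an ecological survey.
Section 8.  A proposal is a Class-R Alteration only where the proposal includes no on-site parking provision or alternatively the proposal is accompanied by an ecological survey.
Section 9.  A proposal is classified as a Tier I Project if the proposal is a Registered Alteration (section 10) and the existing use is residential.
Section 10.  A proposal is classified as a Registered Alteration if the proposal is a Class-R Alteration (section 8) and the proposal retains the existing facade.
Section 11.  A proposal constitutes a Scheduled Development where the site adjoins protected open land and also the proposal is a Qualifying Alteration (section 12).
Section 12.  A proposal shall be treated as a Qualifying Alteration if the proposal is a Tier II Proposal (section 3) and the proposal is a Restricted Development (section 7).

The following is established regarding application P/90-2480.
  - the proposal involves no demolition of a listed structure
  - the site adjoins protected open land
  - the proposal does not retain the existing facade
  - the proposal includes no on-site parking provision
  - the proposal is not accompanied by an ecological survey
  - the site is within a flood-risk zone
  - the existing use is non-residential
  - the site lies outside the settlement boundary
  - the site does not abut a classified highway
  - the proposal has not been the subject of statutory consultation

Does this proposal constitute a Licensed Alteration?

Yes

Under section 8: the proposal includes no on-site parking provision? yes; or the proposal is accompanied by an ecological survey? no. So the proposal is a Class-R Alteration.
Under section 10: Class-R Alteration (section 8)? yes; and the proposal retains the existing facade? no. So the proposal is not a Registered Alteration.
Under section 9: Registered Alteration (section 10)? no; and the existing use is residential? no. So the proposal is not a Tier I Project.
Under section 3: the proposal has not been the subject of statutory consultation? yes; or the site does not abut a classified highway? yes. So the proposal is a Tier II Proposal.
Under section 7: the proposal retains the existing facade? no; or the proposal is not accompanied by an ecological survey? yes. So the proposal is a Restricted Development.
Under section 12: Tier II Proposal (section 3)? yes; and Restricted Development (section 7)? yes. So the proposal is a Qualifying Alteration.
Under section 11: the site adjoins protected open land? yes; and Qualifying Alteration (section 12)? yes. So the proposal is a Scheduled Development.
Under section 4: the site lies within the settlement boundary? no; or the existing use is residential? no; or the site adjoins protected open land? yes. So the proposal is a Designated Use.
Under section 6: the proposal involves demolition of a listed structure? no; or the proposal is accompanied by an ecological survey? no. So the proposal is not a Tier III Proposal.
Under section 5: Designated Use (section 4)? yes; and not a Tier III Proposal (section 6)? yes. So the proposal is a Critical Project.
Under section 1: Tier I Project (section 9)? no; Scheduled Development (section 11)? yes; Critical Project (section 5)? yes — 2 of 3 hold (need ≥2) → satisfied.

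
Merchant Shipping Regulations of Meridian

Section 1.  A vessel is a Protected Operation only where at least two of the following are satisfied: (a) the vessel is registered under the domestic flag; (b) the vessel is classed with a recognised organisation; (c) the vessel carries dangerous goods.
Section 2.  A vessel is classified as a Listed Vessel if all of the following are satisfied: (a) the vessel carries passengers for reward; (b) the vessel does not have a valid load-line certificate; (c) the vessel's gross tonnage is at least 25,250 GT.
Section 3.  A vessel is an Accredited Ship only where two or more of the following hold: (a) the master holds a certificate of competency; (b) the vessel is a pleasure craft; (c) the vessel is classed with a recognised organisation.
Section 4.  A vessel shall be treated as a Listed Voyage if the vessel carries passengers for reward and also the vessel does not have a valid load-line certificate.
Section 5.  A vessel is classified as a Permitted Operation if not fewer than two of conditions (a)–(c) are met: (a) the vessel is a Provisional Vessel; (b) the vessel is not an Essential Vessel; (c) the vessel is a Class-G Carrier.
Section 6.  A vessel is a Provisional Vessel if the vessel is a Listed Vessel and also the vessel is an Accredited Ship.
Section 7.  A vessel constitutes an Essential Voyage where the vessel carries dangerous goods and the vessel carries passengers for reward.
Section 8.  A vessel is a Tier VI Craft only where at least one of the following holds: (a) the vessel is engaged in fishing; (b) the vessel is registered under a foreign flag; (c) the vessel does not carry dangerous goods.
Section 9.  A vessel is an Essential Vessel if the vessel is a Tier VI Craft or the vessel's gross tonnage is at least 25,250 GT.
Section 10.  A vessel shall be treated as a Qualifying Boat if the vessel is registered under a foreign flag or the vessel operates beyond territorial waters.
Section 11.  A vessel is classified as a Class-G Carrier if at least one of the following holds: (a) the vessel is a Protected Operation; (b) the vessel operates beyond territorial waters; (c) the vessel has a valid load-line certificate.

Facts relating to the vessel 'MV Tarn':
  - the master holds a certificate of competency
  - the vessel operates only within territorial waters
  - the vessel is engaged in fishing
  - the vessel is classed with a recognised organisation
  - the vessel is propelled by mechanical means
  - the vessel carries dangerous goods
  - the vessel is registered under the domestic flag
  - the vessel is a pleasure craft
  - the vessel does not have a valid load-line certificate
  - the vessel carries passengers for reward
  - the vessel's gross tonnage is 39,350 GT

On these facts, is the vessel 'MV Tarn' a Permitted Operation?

Yes

Under section 2: the vessel carries passengers for reward? yes; and the vessel does not have a valid load-line certificate? yes; and vessel's gross tonnage: 39,350 GT ≥ 25,250 GT? yes. So the vessel is a Listed Vessel.
Under section 3: the master holds a certificate of competency? yes; the vessel is a pleasure craft? yes; the vessel is classed with a recognised organisation? yes — 3 of 3 hold (need ≥2) → satisfied.
Under section 6: Listed Vessel (section 2)? yes; and Accredited Ship (section 3)? yes. So the vessel is a Provisional Vessel.
Under section 8: the vessel is engaged in fishing? yes; or the vessel is registered under a foreign flag? no; or the vessel does not carry dangerous goods? no. So the vessel is a Tier VI Craft.
Under section 9: Tier VI Craft (section 8)? yes; or vessel's gross tonnage: 39,350 GT ≥ 25,250 GT? yes. So the vessel is an Essential Vessel.
Under section 1: the vessel is registered under the domestic flag? yes; the vessel is classed with a recognised organisation? yes; the vessel carries dangerous goods? yes — 3 of 3 hold (need ≥2) → satisfied.
Under section 11: Protected Operation (section 1)? yes; or the vessel operates beyond territorial waters? no; or the vessel has a valid load-line certificate? no. So the vessel is a Class-G Carrier.
Under section 5: Provisional Vessel (section 6)? yes; not an Essential Vessel (section 9)? no; Class-G Carrier (section 11)? yes — 2 of 3 hold (need ≥2) → satisfied.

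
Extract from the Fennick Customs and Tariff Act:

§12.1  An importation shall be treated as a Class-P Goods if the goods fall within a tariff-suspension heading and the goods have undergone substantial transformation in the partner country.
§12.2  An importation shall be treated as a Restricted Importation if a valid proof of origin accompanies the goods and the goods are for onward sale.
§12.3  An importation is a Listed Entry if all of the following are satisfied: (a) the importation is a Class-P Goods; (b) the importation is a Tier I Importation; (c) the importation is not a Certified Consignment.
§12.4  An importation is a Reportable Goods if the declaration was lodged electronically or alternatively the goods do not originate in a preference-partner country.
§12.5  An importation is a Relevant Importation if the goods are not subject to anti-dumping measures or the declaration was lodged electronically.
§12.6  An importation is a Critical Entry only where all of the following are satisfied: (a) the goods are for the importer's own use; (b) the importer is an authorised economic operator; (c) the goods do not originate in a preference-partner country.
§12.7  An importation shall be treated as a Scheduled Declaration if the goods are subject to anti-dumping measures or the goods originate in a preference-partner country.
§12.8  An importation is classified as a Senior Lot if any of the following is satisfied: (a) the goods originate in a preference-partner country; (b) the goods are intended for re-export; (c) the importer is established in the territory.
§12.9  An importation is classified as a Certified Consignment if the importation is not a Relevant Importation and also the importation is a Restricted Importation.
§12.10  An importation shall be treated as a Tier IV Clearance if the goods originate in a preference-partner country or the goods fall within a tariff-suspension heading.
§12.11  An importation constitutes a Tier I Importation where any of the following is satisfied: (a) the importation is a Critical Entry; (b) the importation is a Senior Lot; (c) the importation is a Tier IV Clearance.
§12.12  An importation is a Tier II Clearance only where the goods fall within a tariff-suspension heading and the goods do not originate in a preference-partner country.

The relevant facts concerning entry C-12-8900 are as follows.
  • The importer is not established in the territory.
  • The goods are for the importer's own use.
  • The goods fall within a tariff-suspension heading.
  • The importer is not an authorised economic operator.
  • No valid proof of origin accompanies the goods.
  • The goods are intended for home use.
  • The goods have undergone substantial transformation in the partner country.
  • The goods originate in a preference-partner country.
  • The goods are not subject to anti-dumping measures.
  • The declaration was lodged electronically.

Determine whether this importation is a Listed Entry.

Yes

Under §12.1: the goods fall within a tariff-suspension heading? yes; and the goods have undergone substantial transformation in the partner country? yes. So the importation is a Class-P Goods.
Under §12.6: the goods are for the importer's own use? yes; and the importer is an authorised economic operator? no; and the goods do not originate in a preference-partner country? no. So the importation is not a Critical Entry.
Under §12.8: the goods originate in a preference-partner country? yes; or the goods are intended for re-export? no; or the importer is established in the territory? no. So the importation is a Senior Lot.
Under §12.10: the goods originate in a preference-partner country? yes; or the goods fall within a tariff-suspension heading? yes. So the importation is a Tier IV Clearance.
Under §12.11: Critical Entry (§12.6)? no; or Senior Lot (§12.8)? yes; or Tier IV Clearance (§12.10)? yes. So the importation is a Tier I Importation.
Under §12.5: the goods are not subject to anti-dumping measures? yes; or the declaration was lodged electronically? yes. So the importation is a Relevant Importation.
Under §12.2: a valid proof of origin accompanies the goods? no; and the goods are for onward sale? no. So the importation is not a Restricted Importation.
Under §12.9: not a Relevant Importation (§12.5)? no; and Restricted Importation (§12.2)? no. So the importation is not a Certified Consignment.
Under §12.3: Class-P Goods (§12.1)? yes; and Tier I Importation (§12.11)? yes; and not a Certified Consignment (§12.9)? yes. So the importation is a Listed Entry.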